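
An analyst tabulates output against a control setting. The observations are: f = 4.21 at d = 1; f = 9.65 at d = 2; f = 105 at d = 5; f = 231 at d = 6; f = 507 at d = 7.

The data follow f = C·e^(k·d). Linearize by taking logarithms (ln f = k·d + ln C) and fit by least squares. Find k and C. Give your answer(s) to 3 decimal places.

Linearized form: ln f = k·d + ln C. From the 5 transformed points,
Σd = 21.0000, Σ(d)² = 115.0000, Σln f = 20.0293, Σd·ln f = 105.4953.
Normal system: [[115.0000, 21.0000]; [21.0000, 5]]·[k, ln C]ᵀ = [105.4953, 20.0293]ᵀ.
Solving (det = 134.0000): k = 0.79747, ln C = 0.65649, so C = exp(0.65649) = 1.92802.

k = 0.797, C = 1.928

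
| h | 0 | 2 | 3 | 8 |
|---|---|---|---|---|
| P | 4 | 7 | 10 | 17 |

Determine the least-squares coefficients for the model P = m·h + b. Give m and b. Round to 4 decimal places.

With design matrix A, AᵀA = [[77, 13]; [13, 4]] and AᵀP = [180, 38]ᵀ.
Determinant 77·4 − 13² = 139.
m = (180·4 − 13·38)/139 = 226/139; b = (77·38 − 13·180)/139 = 586/139.

m = 1.6259, b = 4.2158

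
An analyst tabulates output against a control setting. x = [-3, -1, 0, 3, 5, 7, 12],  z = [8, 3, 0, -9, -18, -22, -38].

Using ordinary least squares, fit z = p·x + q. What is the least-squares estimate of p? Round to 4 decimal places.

p = -3.1239

From the data, Σx·x = 237, Σx = 23, Σ1 = 7.
Right-hand side: Σx·z = -754, Σz = -76.
MᵀM·[p, q]ᵀ = Mᵀz becomes [[237, 23]; [23, 7]]·[p, q]ᵀ = [-754, -76]ᵀ.
Δ = 237·7 − 23² = 1130.
p = ((-754)·7 − 23·(-76))/1130 = -353/113; q = (237·(-76) − 23·(-754))/1130 = -67/113.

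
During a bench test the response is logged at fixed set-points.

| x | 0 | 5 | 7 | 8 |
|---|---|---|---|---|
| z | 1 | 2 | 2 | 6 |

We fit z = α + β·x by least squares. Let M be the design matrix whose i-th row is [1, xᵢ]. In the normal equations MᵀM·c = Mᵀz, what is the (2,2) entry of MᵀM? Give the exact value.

138

Row 2 ↔ basis x, column 2 ↔ basis x, so (MᵀM)_{2,2} = Σᵢ (x)·(x) = (0)·(0) + (5)·(5) + (7)·(7) + (8)·(8) = 138.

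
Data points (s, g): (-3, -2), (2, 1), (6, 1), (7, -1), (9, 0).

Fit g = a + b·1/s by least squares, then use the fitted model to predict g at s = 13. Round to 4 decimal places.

ĝ = -0.3503

The normal system AᵀA·[a, b]ᵀ = Aᵀg is [[5, 37/63]; [37/63, 3347/7938]]·[a, b]ᵀ = [-1, 25/21]ᵀ.
Eliminating b: (3347/7938)·(row 1) − (37/63)·(row 2) gives (13997/7938)·a = (3347/7938)·(-1) − (37/63)·(25/21) = -1271/1134, so a = -8897/13997.
Then b = ((25/21) − (37/63)·(-8897/13997))/(3347/7938) = 51912/13997.
At s = 13: ĝ = (-8897/13997)·(1) + (51912/13997)·(1/13) = -63749/181961.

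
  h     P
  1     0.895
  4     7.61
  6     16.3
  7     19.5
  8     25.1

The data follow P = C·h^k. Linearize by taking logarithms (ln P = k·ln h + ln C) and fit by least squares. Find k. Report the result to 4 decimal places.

k = 1.6016

Linearized form: ln P = k·ln h + ln C. From the 5 transformed points,
Σln h = 7.2034, Σ(ln h)² = 13.2429, Σln P = 10.9030, Σln h·ln P = 20.2965.
Equations: 13.2429·k + 7.2034·ln C = 20.2965;  7.2034·k + 5·ln C = 10.9030.
Δ = 13.2429·5 − (7.2034)² = 14.3252; k = (20.2965·5 − 7.2034·10.9030)/14.3252 = 1.60163, ln C = (13.2429·10.9030 − 7.2034·20.2965)/14.3252 = -0.12684.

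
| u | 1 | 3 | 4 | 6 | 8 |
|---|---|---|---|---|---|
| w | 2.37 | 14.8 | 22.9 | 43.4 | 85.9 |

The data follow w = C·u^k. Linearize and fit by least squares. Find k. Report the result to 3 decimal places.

k = 1.688

Taking logs, ln w = k·ln u + ln C, so regress ln w on ln u.
Σln u = 6.3561, Σ(ln u)² = 10.6632, Σln w = 14.9123, Σln u·ln w = 23.3169.
Normal system: [[10.6632, 6.3561]; [6.3561, 5]]·[k, ln C]ᵀ = [23.3169, 14.9123]ᵀ.
Δ = 10.6632·5 − (6.3561)² = 12.9161; k = (23.3169·5 − 6.3561·14.9123)/12.9161 = 1.68785, ln C = (10.6632·14.9123 − 6.3561·23.3169)/12.9161 = 0.83683.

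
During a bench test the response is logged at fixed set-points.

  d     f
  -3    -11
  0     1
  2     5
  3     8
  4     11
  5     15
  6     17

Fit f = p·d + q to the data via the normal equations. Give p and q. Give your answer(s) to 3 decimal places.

p = 3.054, q = -0.847

The normal equations are: 99·p + 17·q = 288;  17·p + 7·q = 46.
(Σd·d = 99, Σd = 17, Σ1 = 7, Σd·f = 288, Σf = 46.)
Δ = 99·7 − 17² = 404.
p = (288·7 − 17·46)/404 = 617/202; q = (99·46 − 17·288)/404 = -171/202.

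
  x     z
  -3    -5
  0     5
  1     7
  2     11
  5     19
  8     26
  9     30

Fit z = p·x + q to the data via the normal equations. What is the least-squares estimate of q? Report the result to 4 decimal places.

q = 4.4005

AᵀA·[p, q]ᵀ = Aᵀz reads: 184·p + 22·q = 617;  22·p + 7·q = 93.
Determinant 184·7 − 22² = 804.
p = (617·7 − 22·93)/804 = 2273/804; q = (184·93 − 22·617)/804 = 1769/402.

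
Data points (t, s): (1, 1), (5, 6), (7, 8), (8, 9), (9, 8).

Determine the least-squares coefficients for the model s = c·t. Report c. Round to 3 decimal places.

c = 1.050

The normal system XᵀX·[c]ᵀ = Xᵀs is [[220]]·[c]ᵀ = [231]ᵀ.
Hence c = 231 / 220 ≈ 1.05.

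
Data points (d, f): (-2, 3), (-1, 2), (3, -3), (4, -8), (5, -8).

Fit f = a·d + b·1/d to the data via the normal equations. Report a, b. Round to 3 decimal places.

The normal system AᵀA·[a, b]ᵀ = Aᵀf is [[55, 5]; [5, 5269/3600]]·[a, b]ᵀ = [-89, -81/10]ᵀ.
Eliminating b: (5269/3600)·(row 1) − 5·(row 2) gives (39959/720)·a = (5269/3600)·(-89) − 5·(-81/10) = -323141/3600, so a = -323141/199795.
Then b = ((-81/10) − 5·(-323141/199795))/(5269/3600) = -360/39959.

a = -1.617, b = -0.009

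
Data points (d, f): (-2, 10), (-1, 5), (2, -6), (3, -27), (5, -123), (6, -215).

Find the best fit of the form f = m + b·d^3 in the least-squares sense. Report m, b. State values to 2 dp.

m = 2.15, b = -1.01

With design matrix A, AᵀA = [[6, 367]; [367, 63139]] and Aᵀf = [-356, -62677]ᵀ.
Δ = 6·63139 − 367² = 244145.
m = ((-356)·63139 − 367·(-62677))/244145 = 415/193; b = (6·(-62677) − 367·(-356))/244145 = -194/193.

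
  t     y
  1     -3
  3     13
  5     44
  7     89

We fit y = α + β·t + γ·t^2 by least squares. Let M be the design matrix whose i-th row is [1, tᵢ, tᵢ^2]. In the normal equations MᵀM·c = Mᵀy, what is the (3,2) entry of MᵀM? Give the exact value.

Row 3 ↔ basis t^2, column 2 ↔ basis t, so (MᵀM)_{3,2} = Σᵢ (t^2)·(t) = (1)·(1) + (9)·(3) + (25)·(5) + (49)·(7) = 496.

496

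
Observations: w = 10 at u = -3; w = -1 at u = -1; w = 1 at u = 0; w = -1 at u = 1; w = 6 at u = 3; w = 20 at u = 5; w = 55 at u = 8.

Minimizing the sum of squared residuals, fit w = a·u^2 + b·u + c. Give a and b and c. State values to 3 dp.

Entries of AᵀA: Σu^2·u^2 = 4885, Σu^2·u = 637, Σu^2 = 109, Σu·u = 109, Σu = 13, Σ1 = 7.
Right-hand side: Σu^2·w = 4162, Σu·w = 528, Σw = 90.
Solving the 3×3 system (Gaussian elimination) gives a = 239/252, b = -457/756, c = -149/189.

a = 0.948, b = -0.604, c = -0.788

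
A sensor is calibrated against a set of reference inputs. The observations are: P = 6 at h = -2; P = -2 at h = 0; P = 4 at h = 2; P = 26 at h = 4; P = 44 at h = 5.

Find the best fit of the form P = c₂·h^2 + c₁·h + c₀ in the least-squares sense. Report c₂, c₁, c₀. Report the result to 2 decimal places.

Entries of MᵀM: Σh^2·h^2 = 913, Σh^2·h = 189, Σh^2 = 49, Σh·h = 49, Σh = 9, Σ1 = 5.
And Σh^2·P = 1556, Σh·P = 320, ΣP = 78.
MᵀM·[c₂, c₁, c₀]ᵀ = MᵀP becomes [[913, 189, 49]; [189, 49, 9]; [49, 9, 5]]·[c₂, c₁, c₀]ᵀ = [1556, 320, 78]ᵀ.
Inverting the 3×3 Gram matrix, [c₂, c₁, c₀]ᵀ = [4913/2522, -1289/2522, -3242/1261]ᵀ.

c₂ = 1.95, c₁ = -0.51, c₀ = -2.57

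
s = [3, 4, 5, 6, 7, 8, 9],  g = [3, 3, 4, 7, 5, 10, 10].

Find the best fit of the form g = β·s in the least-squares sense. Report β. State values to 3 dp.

β = 1.029

With design matrix X, XᵀX = [[280]] and Xᵀg = [288]ᵀ.
Hence β = 288 / 280 ≈ 1.02857.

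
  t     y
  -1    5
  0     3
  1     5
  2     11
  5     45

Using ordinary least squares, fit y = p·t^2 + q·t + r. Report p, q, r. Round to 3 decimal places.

p = 1.602, q = 0.322, r = 3.414

Sums needed: Σt^2·t^2 = 643, Σt^2·t = 133, Σt^2 = 31, Σt·t = 31, Σt = 7, Σ1 = 5.
Right-hand side: Σt^2·y = 1179, Σt·y = 247, Σy = 69.
Row-reducing yields p = 3062/1911, q = 88/273, r = 2175/637.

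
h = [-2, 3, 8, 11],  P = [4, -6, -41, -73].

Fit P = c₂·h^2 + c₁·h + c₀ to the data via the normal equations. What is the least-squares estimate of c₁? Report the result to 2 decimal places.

c₁ = -1.57

Setting ∂/∂c₂ … = 0 gives: 18834·c₂ + 1862·c₁ + 198·c₀ = -11495;  1862·c₂ + 198·c₁ + 20·c₀ = -1157;  198·c₂ + 20·c₁ + 4·c₀ = -116.
(Σh^2·h^2 = 18834, Σh^2·h = 1862, Σh^2 = 198, Σh·h = 198, Σh = 20, Σ1 = 4, Σh^2·P = -11495, Σh·P = -1157, ΣP = -116.)
Row-reducing yields c₂ = -1213/2497, c₁ = -7817/4994, c₀ = 7173/2497.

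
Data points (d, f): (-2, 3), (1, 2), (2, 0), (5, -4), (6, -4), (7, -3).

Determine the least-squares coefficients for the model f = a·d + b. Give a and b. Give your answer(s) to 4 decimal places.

Forming MᵀM = [[119, 19]; [19, 6]] and Mᵀf = [-69, -6]ᵀ gives MᵀM·[a, b]ᵀ = Mᵀf.
Eliminating b: 6·(row 1) − 19·(row 2) gives 353·a = 6·(-69) − 19·(-6) = -300, so a = -300/353.
Then b = ((-6) − 19·(-300/353))/6 = 597/353.

a = -0.8499, b = 1.6912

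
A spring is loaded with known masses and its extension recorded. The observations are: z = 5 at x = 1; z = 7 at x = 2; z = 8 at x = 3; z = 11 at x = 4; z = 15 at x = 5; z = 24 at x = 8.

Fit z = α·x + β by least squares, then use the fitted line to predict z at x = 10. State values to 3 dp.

ẑ = 28.800

Forming MᵀM = [[119, 23]; [23, 6]] and Mᵀz = [354, 70]ᵀ gives MᵀM·[α, β]ᵀ = Mᵀz.
det = 119·6 − 23² = 185.
α = (354·6 − 23·70)/185 = 514/185; β = (119·70 − 23·354)/185 = 188/185.
At x = 10: ẑ = (514/185)·(10) + (188/185)·(1) = 144/5.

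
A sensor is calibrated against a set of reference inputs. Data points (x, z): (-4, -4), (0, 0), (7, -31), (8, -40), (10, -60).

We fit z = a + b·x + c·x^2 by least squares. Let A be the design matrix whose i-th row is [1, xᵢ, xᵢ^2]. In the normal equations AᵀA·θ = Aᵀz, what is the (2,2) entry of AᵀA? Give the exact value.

Row 2 ↔ basis x, column 2 ↔ basis x, so (AᵀA)_{2,2} = Σᵢ (x)·(x) = (-4)·(-4) + (0)·(0) + (7)·(7) + (8)·(8) + (10)·(10) = 229.

229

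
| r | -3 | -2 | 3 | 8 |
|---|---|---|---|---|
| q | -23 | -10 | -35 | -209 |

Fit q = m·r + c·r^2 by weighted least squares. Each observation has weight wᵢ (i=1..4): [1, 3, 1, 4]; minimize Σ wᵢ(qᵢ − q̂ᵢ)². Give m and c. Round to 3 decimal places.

m = -1.526, c = -3.077

Entries of XᵀWX: Σwᵢ·r·r = 286, Σwᵢ·r·r^2 = 2024, Σwᵢ·r^2·r^2 = 16594.
And Σwᵢ·r·q = -6664, Σwᵢ·r^2·q = -54146.
XᵀWX·[m, c]ᵀ = XᵀWq becomes [[286, 2024]; [2024, 16594]]·[m, c]ᵀ = [-6664, -54146]ᵀ.
det = 286·16594 − 2024² = 649308.
m = ((-6664)·16594 − 2024·(-54146))/649308 = -82576/54109; c = (286·(-54146) − 2024·(-6664))/649308 = -15135/4919.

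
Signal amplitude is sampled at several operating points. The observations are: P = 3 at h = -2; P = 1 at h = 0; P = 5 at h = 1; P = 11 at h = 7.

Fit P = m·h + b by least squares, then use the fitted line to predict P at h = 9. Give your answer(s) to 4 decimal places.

P̂ = 12.6667

The normal equations are: 54·m + 6·b = 76;  6·m + 4·b = 20.
(Σh·h = 54, Σh = 6, Σ1 = 4, Σh·P = 76, ΣP = 20.)
Determinant 54·4 − 6² = 180.
m = (76·4 − 6·20)/180 = 46/45; b = (54·20 − 6·76)/180 = 52/15.
At h = 9: P̂ = (46/45)·(9) + (52/15)·(1) = 38/3.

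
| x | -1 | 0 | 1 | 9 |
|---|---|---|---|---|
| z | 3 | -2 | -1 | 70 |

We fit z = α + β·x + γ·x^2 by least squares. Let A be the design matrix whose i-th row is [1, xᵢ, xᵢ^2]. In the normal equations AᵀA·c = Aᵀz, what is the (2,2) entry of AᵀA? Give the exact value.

Row 2 ↔ basis x, column 2 ↔ basis x, so (AᵀA)_{2,2} = Σᵢ (x)·(x) = (-1)·(-1) + (0)·(0) + (1)·(1) + (9)·(9) = 83.

83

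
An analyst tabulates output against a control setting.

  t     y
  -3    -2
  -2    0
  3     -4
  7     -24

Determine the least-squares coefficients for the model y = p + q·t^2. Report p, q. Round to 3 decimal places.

p = 1.888, q = -0.529

The normal system AᵀA·[p, q]ᵀ = Aᵀy is [[4, 71]; [71, 2579]]·[p, q]ᵀ = [-30, -1230]ᵀ.
Eliminating q: 2579·(row 1) − 71·(row 2) gives 5275·p = 2579·(-30) − 71·(-1230) = 9960, so p = 1992/1055.
Then q = ((-1230) − 71·(1992/1055))/2579 = -558/1055.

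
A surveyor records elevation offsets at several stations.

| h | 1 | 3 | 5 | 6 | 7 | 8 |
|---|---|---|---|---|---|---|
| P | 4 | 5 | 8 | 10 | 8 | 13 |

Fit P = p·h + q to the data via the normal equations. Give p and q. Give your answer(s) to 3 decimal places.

p = 1.147, q = 2.265

Normal-equation sums: Σh·h = 184, Σh = 30, Σ1 = 6.
Moment sums: Σh·P = 279, ΣP = 48.
Normal equations: [[184, 30]; [30, 6]]·[p, q]ᵀ = [279, 48]ᵀ.
Eliminating q: 6·(row 1) − 30·(row 2) gives 204·p = 6·279 − 30·48 = 234, so p = 39/34.
Then q = (48 − 30·(39/34))/6 = 77/34.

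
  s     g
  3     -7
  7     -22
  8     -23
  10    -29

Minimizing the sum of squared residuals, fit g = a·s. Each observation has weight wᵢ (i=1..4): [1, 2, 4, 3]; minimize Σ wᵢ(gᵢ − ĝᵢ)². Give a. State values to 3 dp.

Entries of MᵀWM: Σwᵢ·s·s = 663.
Moment sums: Σwᵢ·s·g = -1935.
MᵀWM·[a]ᵀ = MᵀWg becomes [[663]]·[a]ᵀ = [-1935]ᵀ.
Hence a = -1935 / 663 ≈ -2.91855.

a = -2.919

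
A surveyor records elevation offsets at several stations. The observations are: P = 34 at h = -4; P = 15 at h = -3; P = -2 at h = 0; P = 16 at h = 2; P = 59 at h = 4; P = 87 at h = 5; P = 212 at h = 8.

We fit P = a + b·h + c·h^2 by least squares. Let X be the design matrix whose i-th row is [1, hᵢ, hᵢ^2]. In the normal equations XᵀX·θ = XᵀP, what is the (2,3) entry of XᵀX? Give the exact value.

618

Row 2 ↔ basis h, column 3 ↔ basis h^2, so (XᵀX)_{2,3} = Σᵢ (h)·(h^2) = (-4)·(16) + (-3)·(9) + (0)·(0) + (2)·(4) + (4)·(16) + (5)·(25) + (8)·(64) = 618.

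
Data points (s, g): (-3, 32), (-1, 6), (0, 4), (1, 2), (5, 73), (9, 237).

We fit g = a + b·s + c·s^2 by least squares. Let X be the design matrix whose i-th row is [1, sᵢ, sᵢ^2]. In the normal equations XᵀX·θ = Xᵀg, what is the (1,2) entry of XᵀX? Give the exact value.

Row 1 ↔ basis 1, column 2 ↔ basis s, so (XᵀX)_{1,2} = Σᵢ s = (1)·(-3) + (1)·(-1) + (1)·(0) + (1)·(1) + (1)·(5) + (1)·(9) = 11.

11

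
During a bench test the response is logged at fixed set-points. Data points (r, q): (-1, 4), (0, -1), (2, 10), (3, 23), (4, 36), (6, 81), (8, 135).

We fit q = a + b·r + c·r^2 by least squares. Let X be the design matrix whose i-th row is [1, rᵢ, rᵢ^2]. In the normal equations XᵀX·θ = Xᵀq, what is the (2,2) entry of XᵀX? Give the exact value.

130

Row 2 ↔ basis r, column 2 ↔ basis r, so (XᵀX)_{2,2} = Σᵢ (r)·(r) = (-1)·(-1) + (0)·(0) + (2)·(2) + (3)·(3) + (4)·(4) + (6)·(6) + (8)·(8) = 130.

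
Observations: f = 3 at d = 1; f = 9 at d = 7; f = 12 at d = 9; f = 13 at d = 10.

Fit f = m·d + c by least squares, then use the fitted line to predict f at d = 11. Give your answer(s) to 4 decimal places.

f̂ = 13.9795

Setting ∂/∂m … = 0 gives: 231·m + 27·c = 304;  27·m + 4·c = 37.
(Σd·d = 231, Σd = 27, Σ1 = 4, Σd·f = 304, Σf = 37.)
Eliminating c: 4·(row 1) − 27·(row 2) gives 195·m = 4·304 − 27·37 = 217, so m = 217/195.
Then c = (37 − 27·(217/195))/4 = 113/65.
At d = 11: f̂ = (217/195)·(11) + (113/65)·(1) = 2726/195.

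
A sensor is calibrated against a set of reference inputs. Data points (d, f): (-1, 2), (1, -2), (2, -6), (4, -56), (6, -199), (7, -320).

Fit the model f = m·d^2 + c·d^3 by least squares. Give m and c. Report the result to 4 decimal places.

m = 0.5142, c = -1.0065

Normal-equation sums: Σd^2·d^2 = 3971, Σd^2·d^3 = 25639, Σd^3·d^3 = 168467.
For Xᵀf: Σd^2·f = -23764, Σd^3·f = -156380.
So XᵀX·[m, c]ᵀ = Xᵀf: [[3971, 25639]; [25639, 168467]]·[m, c]ᵀ = [-23764, -156380]ᵀ.
det = 3971·168467 − 25639² = 11624136.
m = ((-23764)·168467 − 25639·(-156380))/11624136 = 249043/484339; c = (3971·(-156380) − 25639·(-23764))/11624136 = -487491/484339.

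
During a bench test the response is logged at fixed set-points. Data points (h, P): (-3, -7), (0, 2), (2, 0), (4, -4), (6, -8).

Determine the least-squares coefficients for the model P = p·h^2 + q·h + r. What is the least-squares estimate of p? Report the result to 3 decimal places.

p = -0.415

Sums needed: Σh^2·h^2 = 1649, Σh^2·h = 261, Σh^2 = 65, Σh·h = 65, Σh = 9, Σ1 = 5.
Right-hand side: Σh^2·P = -415, Σh·P = -43, ΣP = -17.
So AᵀA·[p, q, r]ᵀ = AᵀP: [[1649, 261, 65]; [261, 65, 9]; [65, 9, 5]]·[p, q, r]ᵀ = [-415, -43, -17]ᵀ.
Inverting the 3×3 Gram matrix, [p, q, r]ᵀ = [-4801/11562, 3743/3854, 1445/5781]ᵀ.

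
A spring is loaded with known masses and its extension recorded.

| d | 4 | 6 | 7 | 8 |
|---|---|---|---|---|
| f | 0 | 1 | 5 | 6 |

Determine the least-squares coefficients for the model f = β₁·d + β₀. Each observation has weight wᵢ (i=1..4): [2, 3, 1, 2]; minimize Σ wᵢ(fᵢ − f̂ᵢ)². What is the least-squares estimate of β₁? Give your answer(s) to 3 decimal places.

From the data, Σwᵢ·d·d = 317, Σwᵢ·d = 49, Σwᵢ·1 = 8.
Right-hand side: Σwᵢ·d·f = 149, Σwᵢ·f = 20.
Determinant 317·8 − 49² = 135.
β₁ = (149·8 − 49·20)/135 = 212/135; β₀ = (317·20 − 49·149)/135 = -961/135.

β₁ = 1.570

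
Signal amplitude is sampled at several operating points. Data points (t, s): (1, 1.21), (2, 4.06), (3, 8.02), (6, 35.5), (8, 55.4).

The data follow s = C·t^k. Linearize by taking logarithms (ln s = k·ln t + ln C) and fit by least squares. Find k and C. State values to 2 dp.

Let Y = ln s. Fitting Y = k·ln t + ln C by least squares:
Sums: Σln t = 5.6630, Σ(ln t)² = 9.2219, Σln s = 11.2579, Σln t·ln s = 18.0023.
Normal system: [[9.2219, 5.6630]; [5.6630, 5]]·[k, ln C]ᵀ = [18.0023, 11.2579]ᵀ.
Solving (det = 14.0403): k = 1.87024, ln C = 0.13335, so C = exp(0.13335) = 1.14265.

k = 1.87, C = 1.14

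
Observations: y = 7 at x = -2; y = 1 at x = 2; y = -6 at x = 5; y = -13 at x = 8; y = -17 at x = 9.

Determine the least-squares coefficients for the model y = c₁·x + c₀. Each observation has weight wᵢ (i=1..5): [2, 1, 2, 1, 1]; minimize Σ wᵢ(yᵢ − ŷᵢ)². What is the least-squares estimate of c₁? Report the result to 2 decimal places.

c₁ = -2.09

With design matrix M, MᵀWM = [[207, 25]; [25, 7]] and MᵀWy = [-343, -27]ᵀ.
Eliminating c₀: 7·(row 1) − 25·(row 2) gives 824·c₁ = 7·(-343) − 25·(-27) = -1726, so c₁ = -863/412.
Then c₀ = ((-27) − 25·(-863/412))/7 = 1493/412.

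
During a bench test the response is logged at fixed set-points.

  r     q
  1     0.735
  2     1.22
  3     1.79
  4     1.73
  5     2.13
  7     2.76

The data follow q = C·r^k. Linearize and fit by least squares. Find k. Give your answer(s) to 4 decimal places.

Let Y = ln q. Fitting Y = k·ln r + ln C by least squares:
Σln r = 6.7334, Σ(ln r)² = 9.9861, Σln q = 2.7927, Σln r·ln q = 4.7298.
Equations: 9.9861·k + 6.7334·ln C = 4.7298;  6.7334·k + 6·ln C = 2.7927.
Slope k = (n·Σln r·ln q − Σln r·Σln q)/(n·Σ(ln r)² − (Σln r)²) = (6·4.7298 − 6.7334·2.7927)/14.5777 = 0.65680; ln C = (Σln q − k·Σln r)/n = -0.27165.

k = 0.6568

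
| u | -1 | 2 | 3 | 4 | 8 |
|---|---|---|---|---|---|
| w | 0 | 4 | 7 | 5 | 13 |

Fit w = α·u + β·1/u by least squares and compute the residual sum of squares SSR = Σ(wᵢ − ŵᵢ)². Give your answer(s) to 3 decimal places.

The normal system MᵀM·[α, β]ᵀ = Mᵀw is [[94, 5]; [5, 829/576]]·[α, β]ᵀ = [153, 173/24]ᵀ.
Eliminating β: (829/576)·(row 1) − 5·(row 2) gives (31763/288)·α = (829/576)·153 − 5·(173/24) = 35359/192, so α = 106077/63526.
Then β = ((173/24) − 5·(106077/63526))/(829/576) = -25176/31763.
Residuals: 55725/63526, 33563/31763, 143235/63526, -47045/31763, -8242/31763; SSR = 586407/63526.

SSR = 9.231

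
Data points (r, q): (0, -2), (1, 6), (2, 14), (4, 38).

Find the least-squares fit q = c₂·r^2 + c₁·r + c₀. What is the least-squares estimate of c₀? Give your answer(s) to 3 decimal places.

c₀ = -1.782

Forming XᵀX = [[273, 73, 21]; [73, 21, 7]; [21, 7, 4]] and Xᵀq = [670, 186, 56]ᵀ gives XᵀX·[c₂, c₁, c₀]ᵀ = Xᵀq.
Solving the 3×3 system (Gaussian elimination) gives c₂ = 10/11, c₁ = 346/55, c₀ = -98/55.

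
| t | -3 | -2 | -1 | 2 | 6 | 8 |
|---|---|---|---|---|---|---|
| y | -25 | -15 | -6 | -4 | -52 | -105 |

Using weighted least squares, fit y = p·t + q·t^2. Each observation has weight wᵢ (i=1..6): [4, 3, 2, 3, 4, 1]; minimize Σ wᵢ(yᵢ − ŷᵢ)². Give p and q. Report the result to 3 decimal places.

With design matrix M, MᵀWM = [[270, 1266]; [1266, 9702]] and MᵀWy = [-1710, -15348]ᵀ.
Determinant 270·9702 − 1266² = 1016784.
p = ((-1710)·9702 − 1266·(-15348))/1016784 = 78893/28244; q = (270·(-15348) − 1266·(-1710))/1016784 = -54975/28244.

p = 2.793, q = -1.946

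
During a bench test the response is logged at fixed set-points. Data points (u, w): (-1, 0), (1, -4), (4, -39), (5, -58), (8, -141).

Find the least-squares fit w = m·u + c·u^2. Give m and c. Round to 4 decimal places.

XᵀX·[m, c]ᵀ = Xᵀw reads: 107·m + 701·c = -1578;  701·m + 4979·c = -11102.
Δ = 107·4979 − 701² = 41352.
m = ((-1578)·4979 − 701·(-11102))/41352 = -9295/5169; c = (107·(-11102) − 701·(-1578))/41352 = -10217/5169.

m = -1.7982, c = -1.9766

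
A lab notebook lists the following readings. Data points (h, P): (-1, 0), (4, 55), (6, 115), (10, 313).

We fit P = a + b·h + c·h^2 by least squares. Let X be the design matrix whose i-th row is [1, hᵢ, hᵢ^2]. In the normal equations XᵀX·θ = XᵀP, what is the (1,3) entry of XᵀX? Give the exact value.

153

Row 1 ↔ basis 1, column 3 ↔ basis h^2, so (XᵀX)_{1,3} = Σᵢ h^2 = (1)·(1) + (1)·(16) + (1)·(36) + (1)·(100) = 153.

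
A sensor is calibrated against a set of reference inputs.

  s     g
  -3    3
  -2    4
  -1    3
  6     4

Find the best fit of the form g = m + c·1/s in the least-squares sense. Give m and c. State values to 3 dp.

MᵀM·[m, c]ᵀ = Mᵀg reads: 4·m + (-5/3)·c = 14;  (-5/3)·m + (25/18)·c = -16/3.
(Σ1 = 4, Σ1/s = -5/3, Σ1/s·1/s = 25/18, Σg = 14, Σ1/s·g = -16/3.)
det = 4·(25/18) − (-5/3)² = 25/9.
m = (14·(25/18) − (-5/3)·(-16/3))/(25/9) = 19/5; c = (4·(-16/3) − (-5/3)·14)/(25/9) = 18/25.

m = 3.800, c = 0.720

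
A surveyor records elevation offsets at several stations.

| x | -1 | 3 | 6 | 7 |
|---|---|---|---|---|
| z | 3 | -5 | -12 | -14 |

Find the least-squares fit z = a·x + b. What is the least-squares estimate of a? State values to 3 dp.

a = -2.142

Normal-equation sums: Σx·x = 95, Σx = 15, Σ1 = 4.
For Aᵀz: Σx·z = -188, Σz = -28.
Eliminating b: 4·(row 1) − 15·(row 2) gives 155·a = 4·(-188) − 15·(-28) = -332, so a = -332/155.
Then b = ((-28) − 15·(-332/155))/4 = 32/31.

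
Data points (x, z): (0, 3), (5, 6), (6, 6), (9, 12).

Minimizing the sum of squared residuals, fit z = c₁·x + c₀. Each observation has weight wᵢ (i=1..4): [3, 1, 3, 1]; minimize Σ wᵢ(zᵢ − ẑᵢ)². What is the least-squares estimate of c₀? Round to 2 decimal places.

c₀ = 2.56

Normal-equation sums: Σwᵢ·x·x = 214, Σwᵢ·x = 32, Σwᵢ·1 = 8.
For MᵀWz: Σwᵢ·x·z = 246, Σwᵢ·z = 45.
MᵀWM·[c₁, c₀]ᵀ = MᵀWz becomes [[214, 32]; [32, 8]]·[c₁, c₀]ᵀ = [246, 45]ᵀ.
det = 214·8 − 32² = 688.
c₁ = (246·8 − 32·45)/688 = 33/43; c₀ = (214·45 − 32·246)/688 = 879/344.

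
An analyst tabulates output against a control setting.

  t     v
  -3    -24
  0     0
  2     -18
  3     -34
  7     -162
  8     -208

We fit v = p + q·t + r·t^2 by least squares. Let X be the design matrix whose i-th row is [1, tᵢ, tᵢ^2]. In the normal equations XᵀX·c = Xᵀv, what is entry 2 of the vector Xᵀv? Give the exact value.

Entry 2 ↔ basis t, so (Xᵀv)_{2} = Σᵢ (t)·vᵢ = (-3)·(-24) + (0)·(0) + (2)·(-18) + (3)·(-34) + (7)·(-162) + (8)·(-208) = -2864.

-2864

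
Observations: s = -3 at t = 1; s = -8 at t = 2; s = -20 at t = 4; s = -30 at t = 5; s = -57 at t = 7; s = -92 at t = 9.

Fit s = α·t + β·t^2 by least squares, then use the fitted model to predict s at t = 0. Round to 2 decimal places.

ŝ = 0.00

Normal-equation sums: Σt·t = 176, Σt·t^2 = 1270, Σt^2·t^2 = 9860.
And Σt·s = -1476, Σt^2·s = -11350.
Normal equations: [[176, 1270]; [1270, 9860]]·[α, β]ᵀ = [-1476, -11350]ᵀ.
det = 176·9860 − 1270² = 122460.
α = ((-1476)·9860 − 1270·(-11350))/122460 = -6943/6123; β = (176·(-11350) − 1270·(-1476))/122460 = -6154/6123.
At t = 0: ŝ = (-6943/6123)·(0) + (-6154/6123)·(0) = 0.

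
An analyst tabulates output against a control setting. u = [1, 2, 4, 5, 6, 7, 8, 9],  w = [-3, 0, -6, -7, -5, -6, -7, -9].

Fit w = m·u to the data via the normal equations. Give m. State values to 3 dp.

m = -0.982

Normal-equation sums: Σu·u = 276.
For Xᵀw: Σu·w = -271.
Normal equations: [[276]]·[m]ᵀ = [-271]ᵀ.
m = (-271)/276 = -0.981884.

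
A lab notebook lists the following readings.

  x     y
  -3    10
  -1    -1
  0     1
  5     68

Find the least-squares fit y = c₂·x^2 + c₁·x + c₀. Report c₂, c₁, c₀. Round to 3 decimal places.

c₂ = 2.073, c₁ = 3.123, c₀ = 0.578

With design matrix M, MᵀM = [[707, 97, 35]; [97, 35, 1]; [35, 1, 4]] and Mᵀy = [1789, 311, 78]ᵀ.
Row-reducing yields c₂ = 707/341, c₁ = 1065/341, c₀ = 197/341.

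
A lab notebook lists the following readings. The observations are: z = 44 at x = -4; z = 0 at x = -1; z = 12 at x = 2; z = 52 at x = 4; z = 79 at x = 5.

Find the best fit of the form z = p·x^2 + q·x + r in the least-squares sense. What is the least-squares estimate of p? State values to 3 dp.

p = 3.086

The normal system MᵀM·[p, q, r]ᵀ = Mᵀz is [[1154, 132, 62]; [132, 62, 6]; [62, 6, 5]]·[p, q, r]ᵀ = [3559, 451, 187]ᵀ.
Row-reducing yields p = 2179/706, q = 629/706, r = -685/353.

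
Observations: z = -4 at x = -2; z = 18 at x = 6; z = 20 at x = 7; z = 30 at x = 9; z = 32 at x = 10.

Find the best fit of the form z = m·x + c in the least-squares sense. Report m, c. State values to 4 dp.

Normal-equation sums: Σx·x = 270, Σx = 30, Σ1 = 5.
And Σx·z = 846, Σz = 96.
Normal equations: [[270, 30]; [30, 5]]·[m, c]ᵀ = [846, 96]ᵀ.
Eliminating c: 5·(row 1) − 30·(row 2) gives 450·m = 5·846 − 30·96 = 1350, so m = 3.
Then c = (96 − 30·3)/5 = 6/5.

m = 3.0000, c = 1.2000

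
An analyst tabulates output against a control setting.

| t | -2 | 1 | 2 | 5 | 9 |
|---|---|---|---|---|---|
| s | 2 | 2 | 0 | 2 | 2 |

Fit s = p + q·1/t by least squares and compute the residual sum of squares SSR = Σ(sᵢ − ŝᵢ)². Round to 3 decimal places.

SSR = 3.013

The normal equations are: 5·p + (59/45)·q = 8;  (59/45)·p + (6287/4050)·q = 73/45.
(Σ1 = 5, Σ1/t = 59/45, Σ1/t·1/t = 6287/4050, Σs = 8, Σ1/t·s = 73/45.)
det = 5·(6287/4050) − (59/45)² = 24473/4050.
p = (8·(6287/4050) − (59/45)·(73/45))/(24473/4050) = 41682/24473; q = (5·(73/45) − (59/45)·8)/(24473/4050) = -9630/24473.
Residuals: 2449/24473, 16894/24473, -36867/24473, 9190/24473, 8334/24473; SSR = 73734/24473.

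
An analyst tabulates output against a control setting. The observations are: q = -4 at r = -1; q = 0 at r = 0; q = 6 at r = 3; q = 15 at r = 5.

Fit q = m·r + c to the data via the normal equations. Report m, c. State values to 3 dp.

From the data, Σr·r = 35, Σr = 7, Σ1 = 4.
Moment sums: Σr·q = 97, Σq = 17.
Normal equations: [[35, 7]; [7, 4]]·[m, c]ᵀ = [97, 17]ᵀ.
Δ = 35·4 − 7² = 91.
m = (97·4 − 7·17)/91 = 269/91; c = (35·17 − 7·97)/91 = -12/13.

m = 2.956, c = -0.923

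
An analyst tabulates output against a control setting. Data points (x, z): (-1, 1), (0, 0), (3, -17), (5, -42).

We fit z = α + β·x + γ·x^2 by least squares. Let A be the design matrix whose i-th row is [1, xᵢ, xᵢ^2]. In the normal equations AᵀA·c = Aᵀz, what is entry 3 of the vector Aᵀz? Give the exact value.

Entry 3 ↔ basis x^2, so (Aᵀz)_{3} = Σᵢ (x^2)·zᵢ = (1)·(1) + (0)·(0) + (9)·(-17) + (25)·(-42) = -1202.

-1202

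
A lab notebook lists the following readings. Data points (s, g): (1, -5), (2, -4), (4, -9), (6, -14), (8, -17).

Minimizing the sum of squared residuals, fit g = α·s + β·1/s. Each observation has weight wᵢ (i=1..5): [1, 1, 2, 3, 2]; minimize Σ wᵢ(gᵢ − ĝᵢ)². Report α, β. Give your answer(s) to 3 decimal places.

The normal equations are: 273·α + 9·β = -609;  9·α + (143/96)·β = -91/4.
Eliminating β: (143/96)·(row 1) − 9·(row 2) gives (10421/32)·α = (143/96)·(-609) − 9·(-91/4) = -22477/32, so α = -22477/10421.
Then β = ((-91/4) − 9·(-22477/10421))/(143/96) = -23352/10421.

α = -2.157, β = -2.241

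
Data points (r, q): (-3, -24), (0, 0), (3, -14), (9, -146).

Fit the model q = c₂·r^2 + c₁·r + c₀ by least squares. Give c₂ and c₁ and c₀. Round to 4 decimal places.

c₂ = -1.9848, c₁ = 1.7121, c₀ = -0.7273

Forming AᵀA = [[6723, 729, 99]; [729, 99, 9]; [99, 9, 4]] and Aᵀq = [-12168, -1284, -184]ᵀ gives AᵀA·[c₂, c₁, c₀]ᵀ = Aᵀq.
Row-reducing yields c₂ = -131/66, c₁ = 113/66, c₀ = -8/11.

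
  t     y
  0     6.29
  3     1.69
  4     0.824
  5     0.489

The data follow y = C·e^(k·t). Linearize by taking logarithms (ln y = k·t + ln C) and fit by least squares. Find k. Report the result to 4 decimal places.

Let Y = ln y. Fitting Y = k·t + ln C by least squares:
AᵀA = [[50.0000, 12.0000]; [12.0000, 4]], rhs = [-2.7771, 1.4547]ᵀ  (here Σt = 12.0000, Σ(t)² = 50.0000, Σln y = 1.4547, Σt·ln y = -2.7771).
Δ = 50.0000·4 − (12.0000)² = 56.0000; k = (-2.7771·4 − 12.0000·1.4547)/56.0000 = -0.51009, ln C = (50.0000·1.4547 − 12.0000·-2.7771)/56.0000 = 1.89395.

k = -0.5101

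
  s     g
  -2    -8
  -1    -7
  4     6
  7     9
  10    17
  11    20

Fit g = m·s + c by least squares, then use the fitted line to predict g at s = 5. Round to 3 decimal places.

Setting ∂/∂m … = 0 gives: 291·m + 29·c = 500;  29·m + 6·c = 37.
Eliminating c: 6·(row 1) − 29·(row 2) gives 905·m = 6·500 − 29·37 = 1927, so m = 1927/905.
Then c = (37 − 29·(1927/905))/6 = -3733/905.
At s = 5: ĝ = (1927/905)·(5) + (-3733/905)·(1) = 5902/905.

ĝ = 6.522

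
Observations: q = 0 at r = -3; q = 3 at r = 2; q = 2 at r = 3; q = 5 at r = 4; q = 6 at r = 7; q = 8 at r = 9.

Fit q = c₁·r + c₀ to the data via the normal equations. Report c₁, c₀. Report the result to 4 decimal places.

c₁ = 0.6641, c₀ = 1.5649

The normal system XᵀX·[c₁, c₀]ᵀ = Xᵀq is [[168, 22]; [22, 6]]·[c₁, c₀]ᵀ = [146, 24]ᵀ.
Determinant 168·6 − 22² = 524.
c₁ = (146·6 − 22·24)/524 = 87/131; c₀ = (168·24 − 22·146)/524 = 205/131.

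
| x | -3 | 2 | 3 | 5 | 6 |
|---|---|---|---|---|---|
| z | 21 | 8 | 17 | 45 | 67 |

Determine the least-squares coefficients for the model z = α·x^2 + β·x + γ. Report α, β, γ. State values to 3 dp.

Normal-equation sums: Σx^2·x^2 = 2099, Σx^2·x = 349, Σx^2 = 83, Σx·x = 83, Σx = 13, Σ1 = 5.
For Mᵀz: Σx^2·z = 3911, Σx·z = 631, Σz = 158.
Solving the 3×3 system (Gaussian elimination) gives α = 4729/2464, β = -1775/2464, γ = 71/44.

α = 1.919, β = -0.720, γ = 1.614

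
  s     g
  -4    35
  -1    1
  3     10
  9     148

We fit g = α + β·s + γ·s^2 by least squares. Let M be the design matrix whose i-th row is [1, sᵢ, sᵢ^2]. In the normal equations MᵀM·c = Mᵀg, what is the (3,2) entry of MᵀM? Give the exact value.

691

Row 3 ↔ basis s^2, column 2 ↔ basis s, so (MᵀM)_{3,2} = Σᵢ (s^2)·(s) = (16)·(-4) + (1)·(-1) + (9)·(3) + (81)·(9) = 691.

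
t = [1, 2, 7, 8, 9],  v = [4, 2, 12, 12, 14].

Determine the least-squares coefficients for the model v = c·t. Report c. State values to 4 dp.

Sums needed: Σt·t = 199.
Moment sums: Σt·v = 314.
AᵀA·[c]ᵀ = Aᵀv becomes [[199]]·[c]ᵀ = [314]ᵀ.
c = 314/199 = 1.57789.

c = 1.5779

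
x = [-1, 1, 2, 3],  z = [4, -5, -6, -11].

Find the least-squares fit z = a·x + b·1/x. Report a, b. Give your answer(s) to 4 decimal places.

AᵀA·[a, b]ᵀ = Aᵀz reads: 15·a + 4·b = -54;  4·a + (85/36)·b = -47/3.
(Σx·x = 15, Σx·1/x = 4, Σ1/x·1/x = 85/36, Σx·z = -54, Σ1/x·z = -47/3.)
Δ = 15·(85/36) − 4² = 233/12.
a = ((-54)·(85/36) − 4·(-47/3))/(233/12) = -778/233; b = (15·(-47/3) − 4·(-54))/(233/12) = -228/233.

a = -3.3391, b = -0.9785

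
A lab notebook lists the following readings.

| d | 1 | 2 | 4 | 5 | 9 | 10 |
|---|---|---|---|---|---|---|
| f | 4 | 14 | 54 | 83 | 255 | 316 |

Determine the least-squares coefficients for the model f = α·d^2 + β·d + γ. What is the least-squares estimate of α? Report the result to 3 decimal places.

Compute the Gram sums: Σd^2·d^2 = 17459, Σd^2·d = 1927, Σd^2 = 227, Σd·d = 227, Σd = 31, Σ1 = 6.
For Xᵀf: Σd^2·f = 55254, Σd·f = 6118, Σf = 726.
Solving the 3×3 system (Gaussian elimination) gives α = 53989/18075, β = 1237/723, γ = -5096/6025.

α = 2.987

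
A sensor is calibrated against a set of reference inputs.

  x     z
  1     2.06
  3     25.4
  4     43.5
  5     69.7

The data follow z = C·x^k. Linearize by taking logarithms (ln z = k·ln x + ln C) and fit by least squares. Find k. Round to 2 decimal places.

k = 2.20

With ln zᵢ as the transformed response and ln xᵢ as the regressor:
Σln x = 4.0943, Σ(ln x)² = 5.7191, Σln z = 11.9744, Σln x·ln z = 15.6147.
Normal system: [[5.7191, 4.0943]; [4.0943, 4]]·[k, ln C]ᵀ = [15.6147, 11.9744]ᵀ.
Δ = 5.7191·4 − (4.0943)² = 6.1125; k = (15.6147·4 − 4.0943·11.9744)/6.1125 = 2.19733, ln C = (5.7191·11.9744 − 4.0943·15.6147)/6.1125 = 0.74445.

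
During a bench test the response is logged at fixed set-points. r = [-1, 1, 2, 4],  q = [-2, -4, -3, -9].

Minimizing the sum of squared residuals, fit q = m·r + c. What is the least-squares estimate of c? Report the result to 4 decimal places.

c = -2.5385

Entries of AᵀA: Σr·r = 22, Σr = 6, Σ1 = 4.
And Σr·q = -44, Σq = -18.
So AᵀA·[m, c]ᵀ = Aᵀq: [[22, 6]; [6, 4]]·[m, c]ᵀ = [-44, -18]ᵀ.
Eliminating c: 4·(row 1) − 6·(row 2) gives 52·m = 4·(-44) − 6·(-18) = -68, so m = -17/13.
Then c = ((-18) − 6·(-17/13))/4 = -33/13.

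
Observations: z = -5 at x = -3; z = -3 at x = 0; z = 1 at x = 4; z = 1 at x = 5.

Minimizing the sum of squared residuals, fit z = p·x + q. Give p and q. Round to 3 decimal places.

AᵀA·[p, q]ᵀ = Aᵀz reads: 50·p + 6·q = 24;  6·p + 4·q = -6.
(Σx·x = 50, Σx = 6, Σ1 = 4, Σx·z = 24, Σz = -6.)
Eliminating q: 4·(row 1) − 6·(row 2) gives 164·p = 4·24 − 6·(-6) = 132, so p = 33/41.
Then q = ((-6) − 6·(33/41))/4 = -111/41.

p = 0.805, q = -2.707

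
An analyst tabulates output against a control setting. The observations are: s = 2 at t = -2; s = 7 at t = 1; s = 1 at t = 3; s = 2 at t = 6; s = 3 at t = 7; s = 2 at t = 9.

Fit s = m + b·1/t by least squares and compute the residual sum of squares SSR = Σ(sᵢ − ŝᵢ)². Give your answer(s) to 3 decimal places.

Setting ∂/∂m … = 0 gives: 6·m + (79/63)·b = 17;  (79/63)·m + (11285/7938)·b = 461/63.
(Σ1 = 6, Σ1/t = 79/63, Σ1/t·1/t = 11285/7938, Σs = 17, Σ1/t·s = 461/63.)
Eliminating b: (11285/7938)·(row 1) − (79/63)·(row 2) gives (27614/3969)·m = (11285/7938)·17 − (79/63)·(461/63) = 1889/126, so m = 119007/55228.
Then b = ((461/63) − (79/63)·(119007/55228))/(11285/7938) = 89649/27614.
Residuals: 40549/27614, 88291/55228, -123545/55228, -19217/27614, 21063/55228, -28473/55228; SSR = 586063/55228.

SSR = 10.612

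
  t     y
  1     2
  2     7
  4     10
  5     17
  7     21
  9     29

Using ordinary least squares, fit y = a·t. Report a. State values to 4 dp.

Normal-equation sums: Σt·t = 176.
And Σt·y = 549.
So AᵀA·[a]ᵀ = Aᵀy: [[176]]·[a]ᵀ = [549]ᵀ.
Hence a = 549 / 176 ≈ 3.11932.

a = 3.1193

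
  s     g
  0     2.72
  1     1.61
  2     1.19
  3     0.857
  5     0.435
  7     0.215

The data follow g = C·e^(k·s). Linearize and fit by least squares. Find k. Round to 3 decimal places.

k = -0.351

Let Y = ln g. Fitting Y = k·s + ln C by least squares:
Over the data: Σs = 18.0000, Σ(s)² = 88.0000, Σln g = -0.8730, Σs·ln g = -14.5607.
Normal system: [[88.0000, 18.0000]; [18.0000, 6]]·[k, ln C]ᵀ = [-14.5607, -0.8730]ᵀ.
Δ = 88.0000·6 − (18.0000)² = 204.0000; k = (-14.5607·6 − 18.0000·-0.8730)/204.0000 = -0.35122, ln C = (88.0000·-0.8730 − 18.0000·-14.5607)/204.0000 = 0.90817.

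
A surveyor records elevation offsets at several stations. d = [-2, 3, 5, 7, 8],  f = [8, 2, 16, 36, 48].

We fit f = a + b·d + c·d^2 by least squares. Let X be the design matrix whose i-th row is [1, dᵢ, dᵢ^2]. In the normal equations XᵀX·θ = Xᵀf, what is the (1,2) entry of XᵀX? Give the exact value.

21

Row 1 ↔ basis 1, column 2 ↔ basis d, so (XᵀX)_{1,2} = Σᵢ d = (1)·(-2) + (1)·(3) + (1)·(5) + (1)·(7) + (1)·(8) = 21.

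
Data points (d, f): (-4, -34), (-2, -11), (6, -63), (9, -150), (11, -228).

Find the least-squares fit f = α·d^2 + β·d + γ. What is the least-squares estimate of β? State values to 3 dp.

The normal system MᵀM·[α, β, γ]ᵀ = Mᵀf is [[22770, 2204, 258]; [2204, 258, 20]; [258, 20, 5]]·[α, β, γ]ᵀ = [-42594, -4078, -486]ᵀ.
Inverting the 3×3 Gram matrix, [α, β, γ]ᵀ = [-771089/387247, 434445/387247, 58572/55321]ᵀ.

β = 1.122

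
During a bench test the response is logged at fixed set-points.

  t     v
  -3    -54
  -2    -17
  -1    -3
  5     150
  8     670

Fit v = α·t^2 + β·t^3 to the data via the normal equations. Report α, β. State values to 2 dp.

α = -1.47, β = 1.49

Entries of XᵀX: Σt^2·t^2 = 4819, Σt^2·t^3 = 35617, Σt^3·t^3 = 278563.
And Σt^2·v = 46073, Σt^3·v = 363387.
Normal equations: [[4819, 35617]; [35617, 278563]]·[α, β]ᵀ = [46073, 363387]ᵀ.
det = 4819·278563 − 35617² = 73824408.
α = (46073·278563 − 35617·363387)/73824408 = -13565210/9228051; β = (4819·363387 − 35617·46073)/73824408 = 13772489/9228051.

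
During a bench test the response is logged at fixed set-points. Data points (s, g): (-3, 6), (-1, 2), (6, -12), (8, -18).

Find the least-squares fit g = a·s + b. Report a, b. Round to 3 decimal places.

The normal system MᵀM·[a, b]ᵀ = Mᵀg is [[110, 10]; [10, 4]]·[a, b]ᵀ = [-236, -22]ᵀ.
Eliminating b: 4·(row 1) − 10·(row 2) gives 340·a = 4·(-236) − 10·(-22) = -724, so a = -181/85.
Then b = ((-22) − 10·(-181/85))/4 = -3/17.

a = -2.129, b = -0.176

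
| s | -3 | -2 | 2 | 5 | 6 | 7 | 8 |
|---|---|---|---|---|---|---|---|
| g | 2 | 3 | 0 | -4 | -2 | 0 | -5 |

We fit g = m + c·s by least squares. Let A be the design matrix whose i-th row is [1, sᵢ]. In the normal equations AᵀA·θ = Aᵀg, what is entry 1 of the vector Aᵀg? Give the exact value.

Entry 1 ↔ basis 1, so (Aᵀg)_{1} = Σᵢ gᵢ = (1)·(2) + (1)·(3) + (1)·(0) + (1)·(-4) + (1)·(-2) + (1)·(0) + (1)·(-5) = -6.

-6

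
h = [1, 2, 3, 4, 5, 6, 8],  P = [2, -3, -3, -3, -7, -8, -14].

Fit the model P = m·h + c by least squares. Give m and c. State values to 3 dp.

Setting ∂/∂m … = 0 gives: 155·m + 29·c = -220;  29·m + 7·c = -36.
Eliminating c: 7·(row 1) − 29·(row 2) gives 244·m = 7·(-220) − 29·(-36) = -496, so m = -124/61.
Then c = ((-36) − 29·(-124/61))/7 = 200/61.

m = -2.033, c = 3.279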